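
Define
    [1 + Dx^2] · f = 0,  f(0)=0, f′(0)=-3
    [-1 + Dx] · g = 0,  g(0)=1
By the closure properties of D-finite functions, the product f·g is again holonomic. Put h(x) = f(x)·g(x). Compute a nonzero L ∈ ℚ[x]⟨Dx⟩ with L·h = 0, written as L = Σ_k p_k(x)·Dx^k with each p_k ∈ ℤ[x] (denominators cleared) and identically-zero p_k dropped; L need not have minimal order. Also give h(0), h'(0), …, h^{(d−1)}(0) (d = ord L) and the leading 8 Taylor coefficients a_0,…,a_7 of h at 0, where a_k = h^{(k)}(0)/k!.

f: a_k = 0, -3, 0, 1/2, 0, -1/40, 0, 1/1680, …
g: a_k = 1, 1, 1/2, 1/6, 1/24, 1/120, 1/720, 1/5040, …
L₀ := L_f ⊗_s L_g (sym. prod.), ord ≤ 2.
L = 2 - 2·Dx + Dx^2  (order 2).
h: a_k = 0, -3, -3, -1, 0, 1/10, 1/30, 1/210, …
ICs: h(0) = 0, h′(0) = -3.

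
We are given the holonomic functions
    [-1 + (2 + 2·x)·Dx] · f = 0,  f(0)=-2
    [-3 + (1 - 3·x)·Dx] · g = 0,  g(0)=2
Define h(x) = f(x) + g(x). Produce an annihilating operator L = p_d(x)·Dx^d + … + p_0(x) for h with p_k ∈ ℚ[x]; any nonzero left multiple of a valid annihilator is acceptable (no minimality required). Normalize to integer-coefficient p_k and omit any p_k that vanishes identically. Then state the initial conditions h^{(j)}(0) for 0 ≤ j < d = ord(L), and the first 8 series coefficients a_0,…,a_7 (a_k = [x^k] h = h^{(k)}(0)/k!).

f: a_k = -2, -1, 1/4, -1/8, 5/64, -7/128, 21/512, -33/1024, …
g: a_k = 2, 6, 18, 54, 162, 486, 1458, 4374, …
L₀ := lclm(L_f,L_g); ord L₀ ≤ 1+1.
L = (39 + 27·x) + (-73 - 138·x - 81·x^2)·Dx + (10 - 2·x - 66·x^2 - 54·x^3)·Dx^2  (order 2).
h: a_k = 0, 5, 73/4, 431/8, 10373/64, 62201/128, 746517/512, 4478943/1024, …
ICs: h(0) = 0, h′(0) = 5.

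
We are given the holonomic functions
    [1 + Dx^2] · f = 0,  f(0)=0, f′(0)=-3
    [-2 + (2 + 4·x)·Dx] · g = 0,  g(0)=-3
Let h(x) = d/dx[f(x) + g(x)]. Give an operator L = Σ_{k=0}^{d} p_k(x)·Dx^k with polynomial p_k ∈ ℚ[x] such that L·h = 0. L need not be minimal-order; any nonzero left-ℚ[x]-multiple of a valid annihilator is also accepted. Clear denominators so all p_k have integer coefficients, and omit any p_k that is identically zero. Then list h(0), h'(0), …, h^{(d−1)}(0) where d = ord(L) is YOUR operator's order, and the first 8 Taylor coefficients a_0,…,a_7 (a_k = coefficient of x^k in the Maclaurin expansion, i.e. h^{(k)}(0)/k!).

f: a_k = 0, -3, 0, 1/2, 0, -1/40, 0, 1/1680, …
g: a_k = -3, -3, 3/2, -3/2, 15/8, -21/8, 63/16, -99/16, …
f+g: L₀ = lclm(L_f,L_g), ord ≤ 2+1.
h₀' ⇒ L via d/dx closure of L₀.
L = (-4 - x - x^2) + (-1 - 3·x - 3·x^2 - 2·x^3)·Dx + (-4 - x - x^2)·Dx^2 + (-1 - 3·x - 3·x^2 - 2·x^3)·Dx^3  (order 3).
h: a_k = -6, 3, -3, 15/2, -53/4, 189/8, -5197/120, 1287/16, …
ICs: h(0) = -6, h′(0) = 3, h′′(0) = -6.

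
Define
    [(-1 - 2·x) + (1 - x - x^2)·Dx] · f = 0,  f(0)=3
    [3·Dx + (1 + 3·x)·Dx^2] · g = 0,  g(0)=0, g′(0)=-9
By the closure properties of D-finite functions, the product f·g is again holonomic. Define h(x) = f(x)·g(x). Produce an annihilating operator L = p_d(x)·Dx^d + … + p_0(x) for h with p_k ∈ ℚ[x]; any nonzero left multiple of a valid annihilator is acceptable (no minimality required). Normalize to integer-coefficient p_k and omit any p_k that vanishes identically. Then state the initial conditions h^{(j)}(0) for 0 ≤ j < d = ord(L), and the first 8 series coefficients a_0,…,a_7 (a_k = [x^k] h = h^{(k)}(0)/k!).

L = (5 + 12·x) + (-1 + 13·x + 15·x^2)·Dx + (-1 - 2·x + 4·x^2 + 3·x^3)·Dx^2  (order 2).
h: a_k = 0, -27, 27/2, -189/2, 405/4, -8613/20, 7641/10, -346977/140, …
ICs: h(0) = 0, h′(0) = -27.

f: a_k = 3, 3, 6, 9, 15, 24, 39, 63, …
g: a_k = 0, -9, 27/2, -27, 243/4, -729/5, 729/2, -6561/7, …
L₀ := L_f ⊗_s L_g (sym. prod.), ord ≤ 2.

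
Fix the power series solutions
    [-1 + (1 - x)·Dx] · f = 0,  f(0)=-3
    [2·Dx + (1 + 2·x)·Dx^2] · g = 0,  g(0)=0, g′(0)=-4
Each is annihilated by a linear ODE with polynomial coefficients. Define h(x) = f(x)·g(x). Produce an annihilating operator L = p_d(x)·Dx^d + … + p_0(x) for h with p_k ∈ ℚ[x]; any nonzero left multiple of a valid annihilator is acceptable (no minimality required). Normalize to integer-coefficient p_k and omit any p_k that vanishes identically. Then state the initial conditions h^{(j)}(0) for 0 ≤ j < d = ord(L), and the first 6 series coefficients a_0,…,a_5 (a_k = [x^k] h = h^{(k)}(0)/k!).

f: a_k = -3, -3, -3, -3, -3, -3, …
g: a_k = 0, -4, 4, -16/3, 8, -64/5, …
h₀=f·g: eliminate ⇒ L₀, order ≤ 1·2.
L = 2 + 6·x·Dx + (-1 - x + 2·x^2)·Dx^2  (order 2).
h: a_k = 0, 12, 0, 16, -8, 152/5, …
ICs: h(0) = 0, h′(0) = 12.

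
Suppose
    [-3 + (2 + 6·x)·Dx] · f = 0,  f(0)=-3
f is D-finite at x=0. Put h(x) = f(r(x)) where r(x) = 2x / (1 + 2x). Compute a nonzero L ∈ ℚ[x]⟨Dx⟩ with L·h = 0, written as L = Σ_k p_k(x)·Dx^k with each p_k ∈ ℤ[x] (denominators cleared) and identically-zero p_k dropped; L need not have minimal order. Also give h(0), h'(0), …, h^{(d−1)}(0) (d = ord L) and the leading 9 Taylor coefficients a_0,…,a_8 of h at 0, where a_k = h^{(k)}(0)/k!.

L = -3 + (1 + 10·x + 16·x^2)·Dx  (order 1).
h: a_k = -3, -9, 63/2, -261/2, 5031/8, -27207/8, 318915/16, -1975005/16, 101709495/128, …
ICs: h(0) = -3.

f: a_k = -3, -9/2, 27/8, -81/16, 1215/128, -5103/256, 45927/1024, -216513/2048, 8444007/32768, …
L₀ from L_f via x↦r, Dx↦r'^{-1}Dx.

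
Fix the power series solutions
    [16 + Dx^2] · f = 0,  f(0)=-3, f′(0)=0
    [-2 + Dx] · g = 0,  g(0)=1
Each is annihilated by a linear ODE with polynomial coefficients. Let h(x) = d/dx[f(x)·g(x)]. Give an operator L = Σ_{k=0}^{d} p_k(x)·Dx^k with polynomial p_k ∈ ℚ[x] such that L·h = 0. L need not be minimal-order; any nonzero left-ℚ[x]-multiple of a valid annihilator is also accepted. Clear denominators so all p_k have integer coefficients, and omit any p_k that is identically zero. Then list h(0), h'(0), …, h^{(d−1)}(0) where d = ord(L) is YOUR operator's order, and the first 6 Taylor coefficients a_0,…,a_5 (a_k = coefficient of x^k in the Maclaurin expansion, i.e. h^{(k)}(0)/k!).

L = 20 - 4·Dx + Dx^2  (order 2).
h: a_k = -6, 36, 132, 56, -164, -936/5, …
ICs: h(0) = -6, h′(0) = 36.

f: a_k = -3, 0, 24, 0, -32, 0, …
g: a_k = 1, 2, 2, 4/3, 2/3, 4/15, …
f·g: L₀ = L_f ⊗_s L_g, ord ≤ 2·1.
Derive L from L₀ (diff closure).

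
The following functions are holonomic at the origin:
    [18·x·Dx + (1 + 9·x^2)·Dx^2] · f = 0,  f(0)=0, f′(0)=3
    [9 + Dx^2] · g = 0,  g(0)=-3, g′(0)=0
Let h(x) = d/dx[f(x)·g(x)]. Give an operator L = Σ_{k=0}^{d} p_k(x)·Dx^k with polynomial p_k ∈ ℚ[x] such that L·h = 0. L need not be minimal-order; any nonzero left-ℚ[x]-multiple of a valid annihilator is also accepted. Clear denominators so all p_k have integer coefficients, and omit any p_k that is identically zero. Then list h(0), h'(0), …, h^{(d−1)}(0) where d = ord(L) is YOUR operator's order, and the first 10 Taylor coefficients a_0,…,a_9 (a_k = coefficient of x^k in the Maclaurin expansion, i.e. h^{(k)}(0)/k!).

L = (8910 + 214326·x^2 + 3024621·x^4 + 5668704·x^6 + 6377292·x^8 + 9565938·x^10 + 43046721·x^12) + (5508·x + 207036·x^3 + 1837080·x^5 + 4723920·x^7 + 10628820·x^9 + 19131876·x^11)·Dx + (1080 + 27540·x^2 + 389286·x^4 + 971028·x^6 + 1889568·x^8 + 4251528·x^10 + 9565938·x^12)·Dx^2 + (612·x + 23004·x^3 + 204120·x^5 + 524880·x^7 + 1180980·x^9 + 2125764·x^11)·Dx^3 + (10 + 414·x^2 + 5913·x^4 + 37908·x^6 + 131220·x^8 + 354294·x^10 + 531441·x^12)·Dx^4  (order 4).
h: a_k = -9, 0, 405/2, 0, -11907/8, 0, 948429/80, 0, -455602401/4480, 0, …
ICs: h(0) = -9, h′(0) = 0, h′′(0) = 405, h′′′(0) = 0.

f: a_k = 0, 3, 0, -9, 0, 243/5, 0, -2187/7, 0, 2187, …
g: a_k = -3, 0, 27/2, 0, -81/8, 0, 243/80, 0, -2187/4480, 0, …
h₀=f·g: eliminate ⇒ L₀, order ≤ 2·2.
h₀' ⇒ L via d/dx closure of L₀.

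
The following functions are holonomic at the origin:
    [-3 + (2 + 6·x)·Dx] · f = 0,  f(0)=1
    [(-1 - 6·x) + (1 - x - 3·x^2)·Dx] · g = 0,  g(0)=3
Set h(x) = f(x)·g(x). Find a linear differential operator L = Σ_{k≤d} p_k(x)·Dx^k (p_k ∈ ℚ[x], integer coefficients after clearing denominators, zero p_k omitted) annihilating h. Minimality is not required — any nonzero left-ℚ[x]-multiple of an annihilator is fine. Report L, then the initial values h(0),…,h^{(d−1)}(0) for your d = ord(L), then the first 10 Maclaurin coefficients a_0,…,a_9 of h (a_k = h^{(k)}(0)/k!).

f: a_k = 1, 3/2, -9/8, 27/16, -405/128, 1701/256, -15309/1024, 72171/2048, -2814669/32768, 14073345/65536, …
g: a_k = 3, 3, 12, 21, 57, 120, 291, 651, 1524, 3477, …
L₀ := L_f ⊗_s L_g (sym. prod.), ord ≤ 1.
L = (5 + 15·x + 27·x^2) + (-2 - 4·x + 12·x^2 + 18·x^3)·Dx  (order 1).
h: a_k = 3, 15/2, 105/8, 651/16, 9033/128, 54417/256, 388533/1024, 2299587/2048, 65648553/32768, 394277493/65536, …
ICs: h(0) = 3.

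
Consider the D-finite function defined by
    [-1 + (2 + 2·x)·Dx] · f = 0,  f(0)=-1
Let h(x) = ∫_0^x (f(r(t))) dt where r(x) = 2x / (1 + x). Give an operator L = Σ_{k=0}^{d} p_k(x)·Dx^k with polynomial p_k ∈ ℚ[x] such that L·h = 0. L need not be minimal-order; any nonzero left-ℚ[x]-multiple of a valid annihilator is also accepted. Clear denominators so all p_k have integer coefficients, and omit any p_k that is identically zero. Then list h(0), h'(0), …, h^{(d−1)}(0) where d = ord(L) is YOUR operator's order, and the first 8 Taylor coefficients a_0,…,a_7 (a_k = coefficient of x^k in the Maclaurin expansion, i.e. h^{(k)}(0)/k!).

L = -Dx + (1 + 4·x + 3·x^2)·Dx^2  (order 2).
h: a_k = 0, -1, -1/2, 1/2, -5/8, 37/40, -25/16, 327/112, …
ICs: h(0) = 0, h′(0) = -1.

f: a_k = -1, -1/2, 1/8, -1/16, 5/128, -7/256, 21/1024, -33/2048, …
Change of var in L_f (x↦r) gives L₀.
h=∫h₀ ⇒ L = L₀·Dx.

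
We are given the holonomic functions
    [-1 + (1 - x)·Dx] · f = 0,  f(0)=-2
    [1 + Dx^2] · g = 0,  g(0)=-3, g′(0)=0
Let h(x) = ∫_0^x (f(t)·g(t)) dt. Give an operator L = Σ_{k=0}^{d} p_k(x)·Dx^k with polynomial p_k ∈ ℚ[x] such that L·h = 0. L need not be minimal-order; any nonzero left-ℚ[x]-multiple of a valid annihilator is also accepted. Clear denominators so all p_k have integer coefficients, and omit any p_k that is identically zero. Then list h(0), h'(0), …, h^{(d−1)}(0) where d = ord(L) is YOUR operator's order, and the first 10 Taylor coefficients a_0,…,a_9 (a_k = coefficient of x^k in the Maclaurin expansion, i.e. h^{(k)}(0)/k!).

L = (-1 + x)·Dx + 2·Dx^2 + (-1 + x)·Dx^3  (order 3).
h: a_k = 0, 6, 3, 1, 3/4, 13/20, 13/24, 389/840, 389/960, 4357/12096, …
ICs: h(0) = 0, h′(0) = 6, h′′(0) = 6.

f: a_k = -2, -2, -2, -2, -2, -2, -2, -2, -2, -2, …
g: a_k = -3, 0, 3/2, 0, -1/8, 0, 1/240, 0, -1/13440, 0, …
L₀ := L_f ⊗_s L_g (sym. prod.), ord ≤ 2.
h=∫h₀ ⇒ L = L₀·Dx.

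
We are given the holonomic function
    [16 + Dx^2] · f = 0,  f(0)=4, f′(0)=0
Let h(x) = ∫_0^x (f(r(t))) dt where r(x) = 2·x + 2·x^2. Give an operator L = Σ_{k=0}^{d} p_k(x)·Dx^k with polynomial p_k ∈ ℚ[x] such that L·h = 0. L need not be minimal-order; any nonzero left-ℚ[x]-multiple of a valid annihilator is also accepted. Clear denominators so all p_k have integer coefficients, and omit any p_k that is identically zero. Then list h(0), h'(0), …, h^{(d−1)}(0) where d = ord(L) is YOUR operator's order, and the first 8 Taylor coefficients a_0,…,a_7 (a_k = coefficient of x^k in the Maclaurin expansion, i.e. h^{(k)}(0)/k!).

L = (64 + 384·x + 768·x^2 + 512·x^3)·Dx - 2·Dx^2 + (1 + 2·x)·Dx^3  (order 3).
h: a_k = 0, 4, 0, -128/3, -64, 1664/15, 4096/9, 118784/315, …
ICs: h(0) = 0, h′(0) = 4, h′′(0) = 0.

f: a_k = 4, 0, -32, 0, 128/3, 0, -1024/45, 0, …
f∘r: x↦r, Dx↦Dx/r' in L_f ⇒ L₀.
∫: right-multiply L₀ by Dx.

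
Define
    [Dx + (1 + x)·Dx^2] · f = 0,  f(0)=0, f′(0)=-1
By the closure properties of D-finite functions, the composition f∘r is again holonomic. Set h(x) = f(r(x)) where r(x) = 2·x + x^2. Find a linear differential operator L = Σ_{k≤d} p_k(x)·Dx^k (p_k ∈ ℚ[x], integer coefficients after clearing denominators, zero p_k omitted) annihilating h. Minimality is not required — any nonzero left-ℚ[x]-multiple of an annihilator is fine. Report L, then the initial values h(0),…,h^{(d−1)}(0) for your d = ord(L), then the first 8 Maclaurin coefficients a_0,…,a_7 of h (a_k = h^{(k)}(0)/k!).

f: a_k = 0, -1, 1/2, -1/3, 1/4, -1/5, 1/6, -1/7, …
L₀ from L_f via x↦r, Dx↦r'^{-1}Dx.
L = Dx + (1 + x)·Dx^2  (order 2).
h: a_k = 0, -2, 1, -2/3, 1/2, -2/5, 1/3, -2/7, …
ICs: h(0) = 0, h′(0) = -2.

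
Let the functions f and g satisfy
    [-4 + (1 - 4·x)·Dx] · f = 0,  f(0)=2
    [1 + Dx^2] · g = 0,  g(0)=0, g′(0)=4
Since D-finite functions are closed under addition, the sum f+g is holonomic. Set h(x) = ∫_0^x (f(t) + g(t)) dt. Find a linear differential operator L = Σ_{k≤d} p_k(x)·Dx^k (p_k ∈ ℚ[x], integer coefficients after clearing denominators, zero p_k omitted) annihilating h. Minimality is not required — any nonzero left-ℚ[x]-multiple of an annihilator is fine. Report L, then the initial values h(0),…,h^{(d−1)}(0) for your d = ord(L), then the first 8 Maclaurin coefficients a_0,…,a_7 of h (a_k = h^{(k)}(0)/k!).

f: a_k = 2, 8, 32, 128, 512, 2048, 8192, 32768, …
g: a_k = 0, 4, 0, -2/3, 0, 1/30, 0, -1/1260, …
Weyl lclm of L_f,L_g ⇒ L₀ (ord ≤ 3).
∫: right-multiply L₀ by Dx.
L = (388 - 32·x + 64·x^2)·Dx + (-33 + 140·x - 48·x^2 + 64·x^3)·Dx^2 + (388 - 32·x + 64·x^2)·Dx^3 + (-33 + 140·x - 48·x^2 + 64·x^3)·Dx^4  (order 4).
h: a_k = 0, 2, 6, 32/3, 191/6, 512/5, 61441/180, 8192/7, …
ICs: h(0) = 0, h′(0) = 2, h′′(0) = 12, h′′′(0) = 64.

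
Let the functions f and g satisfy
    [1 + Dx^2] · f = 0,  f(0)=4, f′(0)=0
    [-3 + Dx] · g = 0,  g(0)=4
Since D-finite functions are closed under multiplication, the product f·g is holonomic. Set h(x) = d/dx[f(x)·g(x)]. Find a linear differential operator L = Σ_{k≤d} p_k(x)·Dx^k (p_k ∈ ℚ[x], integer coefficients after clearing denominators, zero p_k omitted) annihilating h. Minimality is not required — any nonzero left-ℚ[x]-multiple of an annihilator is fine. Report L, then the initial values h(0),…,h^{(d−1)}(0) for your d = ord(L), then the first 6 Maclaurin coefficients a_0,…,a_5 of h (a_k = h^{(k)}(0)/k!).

f: a_k = 4, 0, -2, 0, 1/6, 0, …
g: a_k = 4, 12, 18, 18, 27/2, 81/10, …
f·g: L₀ = L_f ⊗_s L_g, ord ≤ 2·1.
h=h₀': d/dx-closure on L₀ ⇒ L.
L = 10 - 6·Dx + Dx^2  (order 2).
h: a_k = 48, 128, 144, 224/3, -8, -704/15, …
ICs: h(0) = 48, h′(0) = 128.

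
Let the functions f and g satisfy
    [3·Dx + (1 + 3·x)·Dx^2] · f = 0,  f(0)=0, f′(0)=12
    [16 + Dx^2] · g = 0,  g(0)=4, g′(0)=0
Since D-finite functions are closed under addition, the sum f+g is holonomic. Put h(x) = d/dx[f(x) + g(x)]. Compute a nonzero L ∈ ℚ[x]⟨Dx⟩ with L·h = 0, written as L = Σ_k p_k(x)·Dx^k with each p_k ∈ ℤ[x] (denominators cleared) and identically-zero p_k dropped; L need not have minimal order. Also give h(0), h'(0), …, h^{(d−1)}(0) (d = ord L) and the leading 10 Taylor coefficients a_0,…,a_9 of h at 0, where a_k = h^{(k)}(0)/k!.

L = (1680 + 2304·x + 3456·x^2) + (272 + 1584·x + 3456·x^2 + 3456·x^3)·Dx + (105 + 144·x + 216·x^2)·Dx^2 + (17 + 99·x + 216·x^2 + 216·x^3)·Dx^3  (order 3).
h: a_k = 12, -100, 108, -460/3, 972, -45788/15, 8748, -8250476/315, 78732, -669648428/2835, …
ICs: h(0) = 12, h′(0) = -100, h′′(0) = 216.

f: a_k = 0, 12, -18, 36, -81, 972/5, -486, 8748/7, -6561/2, 8748, …
g: a_k = 4, 0, -32, 0, 128/3, 0, -1024/45, 0, 2048/315, 0, …
f+g: L₀ = lclm(L_f,L_g), ord ≤ 2+2.
h=h₀': d/dx-closure on L₀ ⇒ L.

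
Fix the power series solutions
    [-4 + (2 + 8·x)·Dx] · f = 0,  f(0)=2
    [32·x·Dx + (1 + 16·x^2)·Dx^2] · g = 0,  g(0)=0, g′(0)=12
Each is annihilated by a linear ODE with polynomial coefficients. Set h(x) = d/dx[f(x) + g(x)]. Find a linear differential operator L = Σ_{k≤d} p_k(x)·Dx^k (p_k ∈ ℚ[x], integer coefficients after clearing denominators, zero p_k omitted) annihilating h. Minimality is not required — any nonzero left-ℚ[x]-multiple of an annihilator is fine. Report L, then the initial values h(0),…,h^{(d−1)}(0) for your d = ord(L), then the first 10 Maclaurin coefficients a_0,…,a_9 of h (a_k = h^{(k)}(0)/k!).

f: a_k = 2, 4, -4, 8, -20, 56, -168, 528, -1716, 5720, …
g: a_k = 0, 12, 0, -64, 0, 3072/5, 0, -49152/7, 0, 262144/3, …
f+g: L₀ = lclm(L_f,L_g), ord ≤ 1+2.
Differentiate: ansatz ord ≤ ord L₀ ⇒ L.
L = (-32 - 320·x + 1536·x^2 + 3072·x^3) + (-22 - 128·x + 320·x^2 + 6144·x^3 + 10752·x^4)·Dx + (-1 + 12·x + 96·x^2 + 384·x^3 + 1792·x^4 + 3072·x^5)·Dx^2  (order 2).
h: a_k = 16, -8, -168, -80, 3352, -1008, -45456, -13728, 837912, -194480, …
ICs: h(0) = 16, h′(0) = -8.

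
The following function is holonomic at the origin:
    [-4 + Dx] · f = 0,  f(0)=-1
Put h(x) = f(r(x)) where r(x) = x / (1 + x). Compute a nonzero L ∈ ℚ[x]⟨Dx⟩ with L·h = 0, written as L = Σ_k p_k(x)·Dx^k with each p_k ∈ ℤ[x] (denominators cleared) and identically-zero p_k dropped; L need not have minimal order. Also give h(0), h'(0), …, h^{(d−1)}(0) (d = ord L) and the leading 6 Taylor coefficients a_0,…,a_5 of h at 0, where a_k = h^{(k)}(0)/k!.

L = -4 + (1 + 2·x + x^2)·Dx  (order 1).
h: a_k = -1, -4, -4, 4/3, 4/3, -28/15, …
ICs: h(0) = -1.

f: a_k = -1, -4, -8, -32/3, -32/3, -128/15, …
Change of var in L_f (x↦r) gives L₀.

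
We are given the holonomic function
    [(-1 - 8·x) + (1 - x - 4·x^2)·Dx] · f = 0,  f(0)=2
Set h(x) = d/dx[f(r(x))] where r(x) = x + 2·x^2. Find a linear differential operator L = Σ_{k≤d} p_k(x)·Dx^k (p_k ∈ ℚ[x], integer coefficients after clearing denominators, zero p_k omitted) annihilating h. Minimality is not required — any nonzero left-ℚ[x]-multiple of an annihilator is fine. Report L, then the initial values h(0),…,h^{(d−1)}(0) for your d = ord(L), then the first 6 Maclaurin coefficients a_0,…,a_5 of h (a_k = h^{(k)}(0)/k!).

f: a_k = 2, 2, 10, 18, 58, 130, …
h₀=f(r): pull back L_f along r ⇒ L₀.
h=h₀': d/dx-closure on L₀ ⇒ L.
L = (14 + 20·x + 120·x^2 + 320·x^3 + 320·x^4) + (-1 - 3·x + 10·x^2 + 40·x^3 + 80·x^4 + 64·x^5)·Dx  (order 1).
h: a_k = 2, 28, 174, 824, 4050, 19188, …
ICs: h(0) = 2.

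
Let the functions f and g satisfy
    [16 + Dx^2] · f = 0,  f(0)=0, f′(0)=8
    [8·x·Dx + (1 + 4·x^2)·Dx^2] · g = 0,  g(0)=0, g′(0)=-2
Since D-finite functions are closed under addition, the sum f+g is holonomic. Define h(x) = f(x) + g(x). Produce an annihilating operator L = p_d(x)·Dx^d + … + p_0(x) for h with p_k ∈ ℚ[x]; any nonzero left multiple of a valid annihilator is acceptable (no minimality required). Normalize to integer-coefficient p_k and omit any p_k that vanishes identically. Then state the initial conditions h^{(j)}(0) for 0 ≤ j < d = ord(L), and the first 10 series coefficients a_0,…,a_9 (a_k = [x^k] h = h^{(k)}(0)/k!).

L = (-512·x + 5120·x^3 + 4096·x^5)·Dx + (16 + 512·x^2 + 2304·x^4 + 2048·x^6)·Dx^2 + (-32·x + 320·x^3 + 256·x^5)·Dx^3 + (1 + 32·x^2 + 144·x^4 + 128·x^6)·Dx^4  (order 4).
h: a_k = 0, 6, 0, -56/3, 0, 32/3, 0, 3712/315, 0, -157184/2835, …
ICs: h(0) = 0, h′(0) = 6, h′′(0) = 0, h′′′(0) = -112.

f: a_k = 0, 8, 0, -64/3, 0, 256/15, 0, -2048/315, 0, 4096/2835, …
g: a_k = 0, -2, 0, 8/3, 0, -32/5, 0, 128/7, 0, -512/9, …
L₀ := lclm(L_f,L_g); ord L₀ ≤ 2+2.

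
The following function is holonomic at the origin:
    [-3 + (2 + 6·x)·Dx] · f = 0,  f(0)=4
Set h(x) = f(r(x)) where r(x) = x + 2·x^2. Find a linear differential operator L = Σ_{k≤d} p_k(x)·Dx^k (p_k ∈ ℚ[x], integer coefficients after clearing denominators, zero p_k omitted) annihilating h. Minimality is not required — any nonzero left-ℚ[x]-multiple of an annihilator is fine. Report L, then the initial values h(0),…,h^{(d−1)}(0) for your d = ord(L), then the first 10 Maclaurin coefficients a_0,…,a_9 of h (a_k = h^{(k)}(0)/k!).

L = (-3 - 12·x) + (2 + 6·x + 12·x^2)·Dx  (order 1).
h: a_k = 4, 6, 15/2, -45/4, 315/32, 405/64, -11205/256, 41715/512, -282285/8192, -3928095/16384, …
ICs: h(0) = 4.

f: a_k = 4, 6, -9/2, 27/4, -405/32, 1701/64, -15309/256, 72171/512, -2814669/8192, 14073345/16384, …
L₀ from L_f via x↦r, Dx↦r'^{-1}Dx.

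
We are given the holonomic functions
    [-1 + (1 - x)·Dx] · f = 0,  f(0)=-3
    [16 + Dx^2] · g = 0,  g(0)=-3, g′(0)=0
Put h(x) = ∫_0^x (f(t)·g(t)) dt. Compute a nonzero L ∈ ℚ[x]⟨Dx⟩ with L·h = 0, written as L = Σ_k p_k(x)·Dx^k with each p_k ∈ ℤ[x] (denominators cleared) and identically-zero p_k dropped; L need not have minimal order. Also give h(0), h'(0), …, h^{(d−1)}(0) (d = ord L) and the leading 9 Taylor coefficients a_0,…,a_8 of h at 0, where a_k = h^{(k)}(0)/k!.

f: a_k = -3, -3, -3, -3, -3, -3, -3, -3, -3, …
g: a_k = -3, 0, 24, 0, -32, 0, 256/15, 0, -512/105, …
L₀ := L_f ⊗_s L_g (sym. prod.), ord ≤ 2.
Integrate: L := L₀·Dx.
L = (-16 + 16·x)·Dx + 2·Dx^2 + (-1 + x)·Dx^3  (order 3).
h: a_k = 0, 9, 9/2, -21, -63/4, 33/5, 11/2, -13/5, -91/40, …
ICs: h(0) = 0, h′(0) = 9, h′′(0) = 9.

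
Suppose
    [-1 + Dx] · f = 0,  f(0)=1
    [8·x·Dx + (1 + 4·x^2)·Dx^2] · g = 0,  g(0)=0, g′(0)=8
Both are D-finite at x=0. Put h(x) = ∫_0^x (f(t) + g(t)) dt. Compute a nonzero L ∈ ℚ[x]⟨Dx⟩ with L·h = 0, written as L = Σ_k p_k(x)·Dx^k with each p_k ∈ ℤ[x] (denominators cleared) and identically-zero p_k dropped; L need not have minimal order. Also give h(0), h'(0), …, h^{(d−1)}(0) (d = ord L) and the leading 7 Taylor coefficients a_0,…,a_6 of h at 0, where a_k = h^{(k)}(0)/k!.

L = (8 - 8·x - 96·x^2 - 32·x^3)·Dx^2 + (-9 + 88·x^2 - 16·x^4)·Dx^3 + (1 + 8·x + 8·x^2 + 32·x^3 + 16·x^4)·Dx^4  (order 4).
h: a_k = 0, 1, 9/2, 1/6, -21/8, 1/120, 3073/720, …
ICs: h(0) = 0, h′(0) = 1, h′′(0) = 9, h′′′(0) = 1.

f: a_k = 1, 1, 1/2, 1/6, 1/24, 1/120, 1/720, …
g: a_k = 0, 8, 0, -32/3, 0, 128/5, 0, …
Sum ⇒ L₀ = lclm(L_f,L_g) in ℚ(x)⟨Dx⟩.
h=∫h₀ ⇒ L = L₀·Dx.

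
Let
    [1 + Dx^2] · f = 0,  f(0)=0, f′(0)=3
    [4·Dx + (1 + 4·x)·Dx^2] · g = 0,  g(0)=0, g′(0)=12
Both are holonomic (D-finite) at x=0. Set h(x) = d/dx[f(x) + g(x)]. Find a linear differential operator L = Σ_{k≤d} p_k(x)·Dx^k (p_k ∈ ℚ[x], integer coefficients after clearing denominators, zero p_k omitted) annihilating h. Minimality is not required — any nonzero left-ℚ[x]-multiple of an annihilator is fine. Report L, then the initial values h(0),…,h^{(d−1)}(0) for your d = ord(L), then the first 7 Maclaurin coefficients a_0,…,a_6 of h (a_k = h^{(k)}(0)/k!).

f: a_k = 0, 3, 0, -1/2, 0, 1/40, 0, …
g: a_k = 0, 12, -24, 64, -192, 3072/5, -2048, …
Weyl lclm of L_f,L_g ⇒ L₀ (ord ≤ 4).
Derive L from L₀ (diff closure).
L = (388 + 32·x + 64·x^2) + (33 + 140·x + 48·x^2 + 64·x^3)·Dx + (388 + 32·x + 64·x^2)·Dx^2 + (33 + 140·x + 48·x^2 + 64·x^3)·Dx^3  (order 3).
h: a_k = 15, -48, 381/2, -768, 24577/8, -12288, 11796479/240, …
ICs: h(0) = 15, h′(0) = -48, h′′(0) = 381.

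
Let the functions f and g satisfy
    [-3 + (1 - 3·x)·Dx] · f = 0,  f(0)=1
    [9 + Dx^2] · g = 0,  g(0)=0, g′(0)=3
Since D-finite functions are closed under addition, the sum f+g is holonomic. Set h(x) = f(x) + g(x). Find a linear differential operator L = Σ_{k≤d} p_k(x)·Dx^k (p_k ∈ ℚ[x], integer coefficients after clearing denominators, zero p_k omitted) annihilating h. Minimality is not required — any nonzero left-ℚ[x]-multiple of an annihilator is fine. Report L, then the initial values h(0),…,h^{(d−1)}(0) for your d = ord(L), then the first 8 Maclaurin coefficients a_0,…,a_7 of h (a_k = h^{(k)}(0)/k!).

L = (63 - 54·x + 81·x^2) + (-9 + 45·x - 81·x^2 + 81·x^3)·Dx + (7 - 6·x + 9·x^2)·Dx^2 + (-1 + 5·x - 9·x^2 + 9·x^3)·Dx^3  (order 3).
h: a_k = 1, 6, 9, 45/2, 81, 9801/40, 729, 1224477/560, …
ICs: h(0) = 1, h′(0) = 6, h′′(0) = 18.

f: a_k = 1, 3, 9, 27, 81, 243, 729, 2187, …
g: a_k = 0, 3, 0, -9/2, 0, 81/40, 0, -243/560, …
Weyl lclm of L_f,L_g ⇒ L₀ (ord ≤ 3).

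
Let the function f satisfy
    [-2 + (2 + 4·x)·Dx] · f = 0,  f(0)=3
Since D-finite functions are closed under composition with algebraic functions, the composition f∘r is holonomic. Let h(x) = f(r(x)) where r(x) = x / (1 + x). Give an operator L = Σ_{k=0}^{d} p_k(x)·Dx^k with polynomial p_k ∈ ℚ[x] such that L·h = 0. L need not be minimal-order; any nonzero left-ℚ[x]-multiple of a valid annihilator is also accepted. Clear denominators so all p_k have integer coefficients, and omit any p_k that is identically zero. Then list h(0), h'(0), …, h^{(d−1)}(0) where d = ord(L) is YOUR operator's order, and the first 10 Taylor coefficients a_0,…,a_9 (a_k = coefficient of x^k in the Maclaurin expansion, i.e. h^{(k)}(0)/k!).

f: a_k = 3, 3, -3/2, 3/2, -15/8, 21/8, -63/16, 99/16, -1287/128, 2145/128, …
h₀=f(r): pull back L_f along r ⇒ L₀.
L = -1 + (1 + 4·x + 3·x^2)·Dx  (order 1).
h: a_k = 3, 3, -9/2, 15/2, -111/8, 225/8, -981/16, 2259/16, -43335/128, 107097/128, …
ICs: h(0) = 3.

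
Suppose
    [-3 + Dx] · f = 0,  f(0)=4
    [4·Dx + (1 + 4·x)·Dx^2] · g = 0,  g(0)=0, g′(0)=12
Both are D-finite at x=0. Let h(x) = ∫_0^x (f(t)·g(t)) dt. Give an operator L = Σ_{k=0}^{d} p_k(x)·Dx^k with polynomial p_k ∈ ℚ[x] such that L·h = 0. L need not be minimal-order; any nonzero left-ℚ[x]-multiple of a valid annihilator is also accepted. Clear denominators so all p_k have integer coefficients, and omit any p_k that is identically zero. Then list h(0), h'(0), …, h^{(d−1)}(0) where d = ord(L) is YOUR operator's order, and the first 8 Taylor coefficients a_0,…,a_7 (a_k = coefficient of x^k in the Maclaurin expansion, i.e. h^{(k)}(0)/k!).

f: a_k = 4, 12, 18, 18, 27/2, 81/10, 81/20, 243/140, …
g: a_k = 0, 12, -24, 64, -192, 3072/5, -2048, 49152/7, …
L₀ := L_f ⊗_s L_g (sym. prod.), ord ≤ 2.
∫: right-multiply L₀ by Dx.
L = (-3 + 36·x)·Dx + (-2 - 24·x)·Dx^2 + (1 + 4·x)·Dx^3  (order 3).
h: a_k = 0, 0, 24, 16, 46, -216/5, 863/5, -3350/7, …
ICs: h(0) = 0, h′(0) = 0, h′′(0) = 48.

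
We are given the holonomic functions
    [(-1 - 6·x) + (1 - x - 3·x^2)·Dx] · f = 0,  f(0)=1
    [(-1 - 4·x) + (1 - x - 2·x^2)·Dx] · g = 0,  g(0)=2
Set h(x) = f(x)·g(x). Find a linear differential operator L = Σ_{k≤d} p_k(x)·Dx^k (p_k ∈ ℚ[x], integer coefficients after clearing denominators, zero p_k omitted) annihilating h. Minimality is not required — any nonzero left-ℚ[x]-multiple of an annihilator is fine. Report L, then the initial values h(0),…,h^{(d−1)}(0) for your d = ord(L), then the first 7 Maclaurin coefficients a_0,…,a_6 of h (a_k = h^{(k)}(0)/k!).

L = (-2 - 8·x + 15·x^2 + 24·x^3) + (1 - 2·x - 4·x^2 + 5·x^3 + 6·x^4)·Dx  (order 1).
h: a_k = 2, 4, 16, 38, 108, 264, 674, …
ICs: h(0) = 2.

f: a_k = 1, 1, 4, 7, 19, 40, 97, …
g: a_k = 2, 2, 6, 10, 22, 42, 86, …
f·g: L₀ = L_f ⊗_s L_g, ord ≤ 1·1.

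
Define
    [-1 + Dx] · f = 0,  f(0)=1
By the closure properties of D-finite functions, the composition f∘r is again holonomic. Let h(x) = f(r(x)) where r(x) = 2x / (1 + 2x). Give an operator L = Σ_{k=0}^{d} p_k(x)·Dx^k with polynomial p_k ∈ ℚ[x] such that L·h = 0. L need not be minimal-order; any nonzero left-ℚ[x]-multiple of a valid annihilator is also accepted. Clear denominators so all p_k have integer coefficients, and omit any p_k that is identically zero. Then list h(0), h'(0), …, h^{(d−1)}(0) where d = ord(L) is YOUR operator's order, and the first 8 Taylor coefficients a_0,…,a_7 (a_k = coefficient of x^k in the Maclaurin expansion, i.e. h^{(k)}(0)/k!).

f: a_k = 1, 1, 1/2, 1/6, 1/24, 1/120, 1/720, 1/5040, …
f∘r: x↦r, Dx↦Dx/r' in L_f ⇒ L₀.
L = -2 + (1 + 4·x + 4·x^2)·Dx  (order 1).
h: a_k = 1, 2, -2, 4/3, 2/3, -76/15, 604/45, -8728/315, …
ICs: h(0) = 1.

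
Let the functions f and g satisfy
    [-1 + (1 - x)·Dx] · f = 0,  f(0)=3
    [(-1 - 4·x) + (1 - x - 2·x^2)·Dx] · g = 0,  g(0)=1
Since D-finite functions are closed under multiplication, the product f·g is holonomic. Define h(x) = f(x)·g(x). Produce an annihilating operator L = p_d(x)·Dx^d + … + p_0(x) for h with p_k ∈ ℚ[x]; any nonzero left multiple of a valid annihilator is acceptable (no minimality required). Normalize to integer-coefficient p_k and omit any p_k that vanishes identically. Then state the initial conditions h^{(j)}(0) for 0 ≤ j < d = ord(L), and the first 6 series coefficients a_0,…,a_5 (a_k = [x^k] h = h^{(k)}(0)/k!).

f: a_k = 3, 3, 3, 3, 3, 3, …
g: a_k = 1, 1, 3, 5, 11, 21, …
h₀=f·g: eliminate ⇒ L₀, order ≤ 1·1.
L = (-2 - 2·x + 6·x^2) + (1 - 2·x - x^2 + 2·x^3)·Dx  (order 1).
h: a_k = 3, 6, 15, 30, 63, 126, …
ICs: h(0) = 3.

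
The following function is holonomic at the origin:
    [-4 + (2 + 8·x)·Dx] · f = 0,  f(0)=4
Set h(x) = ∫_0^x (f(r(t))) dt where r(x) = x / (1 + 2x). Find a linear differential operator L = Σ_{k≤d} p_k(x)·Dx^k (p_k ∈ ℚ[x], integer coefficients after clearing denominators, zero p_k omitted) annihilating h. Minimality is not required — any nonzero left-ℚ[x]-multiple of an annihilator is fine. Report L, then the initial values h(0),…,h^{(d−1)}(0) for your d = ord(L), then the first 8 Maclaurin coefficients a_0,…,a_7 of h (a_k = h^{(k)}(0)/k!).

L = -2·Dx + (1 + 8·x + 12·x^2)·Dx^2  (order 2).
h: a_k = 0, 4, 4, -8, 20, -296/5, 200, -5232/7, …
ICs: h(0) = 0, h′(0) = 4.

f: a_k = 4, 8, -8, 16, -40, 112, -336, 1056, …
Substitute x→r, Dx→(1/r')Dx; clear ⇒ L₀.
∫: right-multiply L₀ by Dx.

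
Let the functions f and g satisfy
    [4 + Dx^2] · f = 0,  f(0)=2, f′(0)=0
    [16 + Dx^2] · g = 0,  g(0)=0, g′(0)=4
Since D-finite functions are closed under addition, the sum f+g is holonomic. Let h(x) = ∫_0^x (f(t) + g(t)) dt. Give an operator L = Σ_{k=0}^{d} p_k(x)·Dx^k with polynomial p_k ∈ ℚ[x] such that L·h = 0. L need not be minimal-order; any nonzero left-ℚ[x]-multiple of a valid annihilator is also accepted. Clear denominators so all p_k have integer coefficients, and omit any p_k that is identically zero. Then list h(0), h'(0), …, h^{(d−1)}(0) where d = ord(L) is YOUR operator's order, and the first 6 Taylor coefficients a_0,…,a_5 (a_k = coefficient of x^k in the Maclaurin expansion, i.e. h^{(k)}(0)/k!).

f: a_k = 2, 0, -4, 0, 4/3, 0, …
g: a_k = 0, 4, 0, -32/3, 0, 128/15, …
Sum ⇒ L₀ = lclm(L_f,L_g) in ℚ(x)⟨Dx⟩.
h=∫₀ˣh₀: take L = L₀·Dx.
L = 64·Dx + 20·Dx^3 + Dx^5  (order 5).
h: a_k = 0, 2, 2, -4/3, -8/3, 4/15, …
ICs: h(0) = 0, h′(0) = 2, h′′(0) = 4, h′′′(0) = -8, h′′′′(0) = -64.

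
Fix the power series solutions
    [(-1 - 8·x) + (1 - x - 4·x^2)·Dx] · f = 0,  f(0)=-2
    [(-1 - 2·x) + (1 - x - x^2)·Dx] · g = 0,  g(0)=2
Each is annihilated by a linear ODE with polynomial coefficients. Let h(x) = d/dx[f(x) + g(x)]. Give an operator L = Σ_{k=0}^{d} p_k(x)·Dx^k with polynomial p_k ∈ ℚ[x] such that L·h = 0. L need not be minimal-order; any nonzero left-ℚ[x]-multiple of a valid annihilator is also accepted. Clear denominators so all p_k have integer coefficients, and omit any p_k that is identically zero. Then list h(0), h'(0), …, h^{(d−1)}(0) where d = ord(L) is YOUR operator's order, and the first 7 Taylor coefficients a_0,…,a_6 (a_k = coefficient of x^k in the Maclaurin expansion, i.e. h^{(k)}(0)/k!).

L = (-6 - 216·x - 240·x^2 - 984·x^3 - 1554·x^4 - 1440·x^5 + 576·x^6) + (6 + 54·x + 66·x^2 + 144·x^3 - 177·x^4 - 1506·x^5 - 672·x^6 + 384·x^7)·Dx + (-1 + 2·x - 11·x^2 - 2·x^3 + 122·x^4 + 9·x^5 - 243·x^6 - 48·x^7 + 48·x^8)·Dx^2  (order 2).
h: a_k = 0, -12, -36, -192, -570, -2016, -5880, …
ICs: h(0) = 0, h′(0) = -12.

f: a_k = -2, -2, -10, -18, -58, -130, -362, …
g: a_k = 2, 2, 4, 6, 10, 16, 26, …
f+g: L₀ = lclm(L_f,L_g), ord ≤ 1+1.
Differentiate: ansatz ord ≤ ord L₀ ⇒ L.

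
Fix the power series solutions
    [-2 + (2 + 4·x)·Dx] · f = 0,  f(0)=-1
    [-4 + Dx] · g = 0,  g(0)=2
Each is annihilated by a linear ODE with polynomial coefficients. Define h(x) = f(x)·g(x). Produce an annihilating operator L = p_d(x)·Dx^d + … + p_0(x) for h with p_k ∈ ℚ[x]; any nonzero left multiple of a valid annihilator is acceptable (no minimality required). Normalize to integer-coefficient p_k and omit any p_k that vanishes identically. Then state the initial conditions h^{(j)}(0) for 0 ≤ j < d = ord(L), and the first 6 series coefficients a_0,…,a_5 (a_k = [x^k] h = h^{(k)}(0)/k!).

L = (-5 - 8·x) + (1 + 2·x)·Dx  (order 1).
h: a_k = -2, -10, -23, -103/3, -449/12, -1949/60, …
ICs: h(0) = -2.

f: a_k = -1, -1, 1/2, -1/2, 5/8, -7/8, …
g: a_k = 2, 8, 16, 64/3, 64/3, 256/15, …
f·g: L₀ = L_f ⊗_s L_g, ord ≤ 1·1.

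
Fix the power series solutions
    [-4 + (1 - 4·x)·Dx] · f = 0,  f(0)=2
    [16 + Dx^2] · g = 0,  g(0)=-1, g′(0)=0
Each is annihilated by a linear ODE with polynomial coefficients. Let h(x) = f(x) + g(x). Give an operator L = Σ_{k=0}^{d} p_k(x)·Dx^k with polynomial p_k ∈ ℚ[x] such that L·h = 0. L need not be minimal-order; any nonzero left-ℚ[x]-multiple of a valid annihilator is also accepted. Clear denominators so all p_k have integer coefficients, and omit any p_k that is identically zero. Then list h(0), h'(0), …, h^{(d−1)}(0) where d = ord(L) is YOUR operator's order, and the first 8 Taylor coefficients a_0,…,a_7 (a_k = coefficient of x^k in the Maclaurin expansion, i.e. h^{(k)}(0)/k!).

L = (448 - 512·x + 1024·x^2) + (-48 + 320·x - 768·x^2 + 1024·x^3)·Dx + (28 - 32·x + 64·x^2)·Dx^2 + (-3 + 20·x - 48·x^2 + 64·x^3)·Dx^3  (order 3).
h: a_k = 1, 8, 40, 128, 1504/3, 2048, 368896/45, 32768, …
ICs: h(0) = 1, h′(0) = 8, h′′(0) = 80.

f: a_k = 2, 8, 32, 128, 512, 2048, 8192, 32768, …
g: a_k = -1, 0, 8, 0, -32/3, 0, 256/45, 0, …
L₀ := lclm(L_f,L_g); ord L₀ ≤ 1+2.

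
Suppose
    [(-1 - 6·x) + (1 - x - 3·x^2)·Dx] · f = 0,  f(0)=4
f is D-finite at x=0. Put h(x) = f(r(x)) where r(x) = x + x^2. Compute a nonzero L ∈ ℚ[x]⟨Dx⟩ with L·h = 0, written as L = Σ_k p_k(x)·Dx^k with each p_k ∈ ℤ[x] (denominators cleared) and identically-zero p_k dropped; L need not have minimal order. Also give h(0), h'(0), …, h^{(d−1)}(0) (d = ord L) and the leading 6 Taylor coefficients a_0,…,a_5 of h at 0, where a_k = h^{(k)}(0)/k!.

L = (1 + 8·x + 18·x^2 + 12·x^3) + (-1 + x + 4·x^2 + 6·x^3 + 3·x^4)·Dx  (order 1).
h: a_k = 4, 4, 20, 60, 176, 548, …
ICs: h(0) = 4.

f: a_k = 4, 4, 16, 28, 76, 160, …
Change of var in L_f (x↦r) gives L₀.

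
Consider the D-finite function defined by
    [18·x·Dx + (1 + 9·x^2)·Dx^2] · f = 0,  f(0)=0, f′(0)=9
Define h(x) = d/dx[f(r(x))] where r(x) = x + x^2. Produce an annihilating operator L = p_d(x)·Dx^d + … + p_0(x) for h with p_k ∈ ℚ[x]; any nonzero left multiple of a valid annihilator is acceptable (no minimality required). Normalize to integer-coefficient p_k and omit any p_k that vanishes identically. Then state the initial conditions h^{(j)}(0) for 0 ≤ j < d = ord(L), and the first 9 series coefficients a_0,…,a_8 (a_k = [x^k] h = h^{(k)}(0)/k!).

f: a_k = 0, 9, 0, -27, 0, 729/5, 0, -6561/7, 0, …
f∘r: x↦r, Dx↦Dx/r' in L_f ⇒ L₀.
Differentiate: ansatz ord ≤ ord L₀ ⇒ L.
L = (-2 + 18·x + 72·x^2 + 108·x^3 + 54·x^4) + (1 + 2·x + 9·x^2 + 36·x^3 + 45·x^4 + 18·x^5)·Dx  (order 1).
h: a_k = 9, 18, -81, -324, 324, 4212, 3645, -40824, -111537, …
ICs: h(0) = 9.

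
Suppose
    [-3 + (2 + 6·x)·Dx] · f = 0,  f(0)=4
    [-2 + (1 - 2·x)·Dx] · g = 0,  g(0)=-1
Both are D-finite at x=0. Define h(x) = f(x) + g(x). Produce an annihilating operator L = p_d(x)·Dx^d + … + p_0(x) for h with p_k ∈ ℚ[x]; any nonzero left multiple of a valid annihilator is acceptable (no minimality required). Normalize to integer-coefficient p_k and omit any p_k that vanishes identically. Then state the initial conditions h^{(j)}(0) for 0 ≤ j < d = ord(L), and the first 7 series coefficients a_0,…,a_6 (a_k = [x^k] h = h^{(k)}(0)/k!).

L = (66 + 108·x) + (-41 - 156·x - 324·x^2)·Dx + (2 + 38·x + 24·x^2 - 216·x^3)·Dx^2  (order 2).
h: a_k = 3, 4, -17/2, -5/4, -917/32, -347/64, -31693/256, …
ICs: h(0) = 3, h′(0) = 4.

f: a_k = 4, 6, -9/2, 27/4, -405/32, 1701/64, -15309/256, …
g: a_k = -1, -2, -4, -8, -16, -32, -64, …
f+g: L₀ = lclm(L_f,L_g), ord ≤ 1+1.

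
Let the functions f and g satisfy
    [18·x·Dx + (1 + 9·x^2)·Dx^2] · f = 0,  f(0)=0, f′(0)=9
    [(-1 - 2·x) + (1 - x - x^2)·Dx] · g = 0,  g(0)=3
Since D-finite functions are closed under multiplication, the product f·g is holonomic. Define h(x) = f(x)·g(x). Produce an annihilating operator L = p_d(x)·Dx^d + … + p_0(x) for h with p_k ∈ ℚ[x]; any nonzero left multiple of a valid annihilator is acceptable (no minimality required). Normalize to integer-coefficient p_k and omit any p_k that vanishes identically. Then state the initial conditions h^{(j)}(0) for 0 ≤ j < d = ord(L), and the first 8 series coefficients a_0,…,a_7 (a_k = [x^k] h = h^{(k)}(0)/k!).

L = (2 + 18·x + 54·x^2) + (2 - 14·x + 36·x^2 + 54·x^3)·Dx + (-1 + x - 8·x^2 + 9·x^3 + 9·x^4)·Dx^2  (order 2).
h: a_k = 0, 27, 27, -27, 0, 2052/5, 2052/5, -69687/35, …
ICs: h(0) = 0, h′(0) = 27.

f: a_k = 0, 9, 0, -27, 0, 729/5, 0, -6561/7, …
g: a_k = 3, 3, 6, 9, 15, 24, 39, 63, …
Product ⇒ symmetric product L₀, ord ≤ 2.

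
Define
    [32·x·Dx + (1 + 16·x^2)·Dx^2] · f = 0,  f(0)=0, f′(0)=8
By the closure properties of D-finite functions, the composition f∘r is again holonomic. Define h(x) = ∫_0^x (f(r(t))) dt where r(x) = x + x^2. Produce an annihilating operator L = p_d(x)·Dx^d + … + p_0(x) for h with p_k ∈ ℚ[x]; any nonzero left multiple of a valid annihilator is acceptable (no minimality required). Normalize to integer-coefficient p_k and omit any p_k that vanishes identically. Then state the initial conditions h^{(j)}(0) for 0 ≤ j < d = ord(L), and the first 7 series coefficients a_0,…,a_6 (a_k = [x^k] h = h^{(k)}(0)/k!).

f: a_k = 0, 8, 0, -128/3, 0, 2048/5, 0, …
Substitute x→r, Dx→(1/r')Dx; clear ⇒ L₀.
∫: right-multiply L₀ by Dx.
L = (-2 + 32·x + 128·x^2 + 192·x^3 + 96·x^4)·Dx^2 + (1 + 2·x + 16·x^2 + 64·x^3 + 80·x^4 + 32·x^5)·Dx^3  (order 3).
h: a_k = 0, 0, 4, 8/3, -32/3, -128/5, 704/15, …
ICs: h(0) = 0, h′(0) = 0, h′′(0) = 8.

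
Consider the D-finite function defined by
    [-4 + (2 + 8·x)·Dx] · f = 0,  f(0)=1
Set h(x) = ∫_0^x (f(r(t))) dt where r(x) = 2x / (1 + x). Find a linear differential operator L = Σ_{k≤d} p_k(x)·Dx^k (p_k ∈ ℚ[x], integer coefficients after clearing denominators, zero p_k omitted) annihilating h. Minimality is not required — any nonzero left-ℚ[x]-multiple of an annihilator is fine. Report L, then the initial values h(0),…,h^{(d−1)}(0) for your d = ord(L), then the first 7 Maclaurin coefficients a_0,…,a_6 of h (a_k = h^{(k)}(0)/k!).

f: a_k = 1, 2, -2, 4, -10, 28, -84, …
Substitute x→r, Dx→(1/r')Dx; clear ⇒ L₀.
h=∫h₀ ⇒ L = L₀·Dx.
L = -4·Dx + (1 + 10·x + 9·x^2)·Dx^2  (order 2).
h: a_k = 0, 1, 2, -4, 13, -284/5, 294, …
ICs: h(0) = 0, h′(0) = 1.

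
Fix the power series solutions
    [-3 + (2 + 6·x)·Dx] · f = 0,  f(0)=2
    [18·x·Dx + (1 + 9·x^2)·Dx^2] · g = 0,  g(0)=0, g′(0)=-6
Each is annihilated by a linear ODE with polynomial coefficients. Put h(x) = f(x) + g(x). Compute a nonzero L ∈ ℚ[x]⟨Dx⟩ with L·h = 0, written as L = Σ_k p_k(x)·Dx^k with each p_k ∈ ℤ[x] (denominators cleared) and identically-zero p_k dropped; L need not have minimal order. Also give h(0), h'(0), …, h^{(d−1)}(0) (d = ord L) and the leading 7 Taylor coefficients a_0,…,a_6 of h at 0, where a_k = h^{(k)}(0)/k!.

f: a_k = 2, 3, -9/4, 27/8, -405/64, 1701/128, -15309/512, …
g: a_k = 0, -6, 0, 18, 0, -486/5, 0, …
f+g: L₀ = lclm(L_f,L_g), ord ≤ 1+2.
L = (-36 - 270·x + 972·x^2 + 1458·x^3)·Dx + (-33 - 144·x + 270·x^2 + 3888·x^3 + 5103·x^4)·Dx^2 + (-2 + 18·x + 108·x^2 + 324·x^3 + 1134·x^4 + 1458·x^5)·Dx^3  (order 3).
h: a_k = 2, -3, -9/4, 171/8, -405/64, -53703/640, -15309/512, …
ICs: h(0) = 2, h′(0) = -3, h′′(0) = -9/2.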